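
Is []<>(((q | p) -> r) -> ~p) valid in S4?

No, not valid

Tableau for the negation ~[]<>(((q | p) -> r) -> ~p):
1. ~[]<>(((q | p) -> r) -> ~p), 0
2. ~<>(((q | p) -> r) -> ~p), 1
3. ~(((q | p) -> r) -> ~p), 1
4. (q | p) -> r, 1
5. p, 1
6. r, 1
Accessibility: 0R0, 0R1, 1R1
The negation has an open branch (countermodel exists).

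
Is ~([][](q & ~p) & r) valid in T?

Tableau for the negation [][](q & ~p) & r:
1. [][](q & ~p) & r, 0
2. [][](q & ~p), 0   [&-rule on 1]
3. r, 0   [&-rule on 1]
4. [](q & ~p), 0   [[]-rule on 2 via 0R0]
5. q & ~p, 0   [[]-rule on 4 via 0R0]
6. q, 0   [&-rule on 5]
7. ~p, 0   [&-rule on 5]
Accessibility: 0R0
The negation has an open branch (countermodel exists).

Invalid (countermodel exists)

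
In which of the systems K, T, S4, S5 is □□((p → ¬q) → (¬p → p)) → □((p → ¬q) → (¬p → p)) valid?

T, S4, S5

K-tableau for the negation ¬(□□((p → ¬q) → (¬p → p)) → □((p → ¬q) → (¬p → p))):
1. ¬(□□((p → ¬q) → (¬p → p)) → □((p → ¬q) → (¬p → p))), u
2. □□((p → ¬q) → (¬p → p)), u
3. ¬□((p → ¬q) → (¬p → p)), u
4. ¬((p → ¬q) → (¬p → p)), v
5. p → ¬q, v
6. ¬(¬p → p), v
7. ¬p, v
8. □((p → ¬q) → (¬p → p)), v
9. ¬q, v
Accessibility: uRv
Complete open branch: countermodel on a K-frame, so not valid in K.
T-tableau for the negation ¬(□□((p → ¬q) → (¬p → p)) → □((p → ¬q) → (¬p → p))):
1. ¬(□□((p → ¬q) → (¬p → p)) → □((p → ¬q) → (¬p → p))), u
2. □□((p → ¬q) → (¬p → p)), u
3. ¬□((p → ¬q) → (¬p → p)), u
4. □((p → ¬q) → (¬p → p)), u
5. (p → ¬q) → (¬p → p), u
6. ¬p → p, u
7. p, u
8. ¬((p → ¬q) → (¬p → p)), v
9. p → ¬q, v
10. ¬(¬p → p), v
11. ¬p, v
12. □((p → ¬q) → (¬p → p)), v
13. (p → ¬q) → (¬p → p), v
14. ¬q, v
15. ¬p → p, v
16. p, v
Accessibility: uRu, uRv, vRv
Branch closes: p and ¬p both at v.
Every branch closes (one shown): valid in T, hence also in S4, S5 (every theorem of T is a theorem of S4 and S5).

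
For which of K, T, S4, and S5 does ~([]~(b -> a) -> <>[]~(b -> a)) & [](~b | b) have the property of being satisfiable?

K-tableau for the formula:
1. ~([]~(b -> a) -> <>[]~(b -> a)) & [](~b | b), u
2. ~([]~(b -> a) -> <>[]~(b -> a)), u
3. [](~b | b), u
4. []~(b -> a), u
5. ~<>[]~(b -> a), u
Complete open branch: satisfiable in K.
T-tableau for the formula:
1. ~([]~(b -> a) -> <>[]~(b -> a)) & [](~b | b), u
2. ~([]~(b -> a) -> <>[]~(b -> a)), u
3. [](~b | b), u
4. []~(b -> a), u
5. ~<>[]~(b -> a), u
6. ~b | b, u
7. ~(b -> a), u
8. b, u
9. ~a, u
10. ~[]~(b -> a), u
11. b -> a, v
12. ~b | b, v
13. ~(b -> a), v
14. b, v
15. ~a, v
16. ~[]~(b -> a), v
17. a, v
Accessibility: uRu, uRv, vRv
Branch closes: a and ~a both at v.
Every branch closes (one shown): unsatisfiable in T, hence also in S4, S5 (every S4/S5-frame is a T-frame).

K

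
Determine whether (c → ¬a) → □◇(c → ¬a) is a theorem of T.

Not valid

Tableau for the negation ¬((c → ¬a) → □◇(c → ¬a)):
1. ¬((c → ¬a) → □◇(c → ¬a)), w0
2. c → ¬a, w0   [¬→-rule on 1]
3. ¬□◇(c → ¬a), w0   [¬→-rule on 1]
4. ¬a, w0   [→-rule on 2 (branches; this branch)]
5. ¬◇(c → ¬a), w1   [¬□-rule on 3: fresh world w1, w0Rw1]
6. ¬(c → ¬a), w1   [¬◇-rule on 5 via w1Rw1]
7. c, w1   [¬→-rule on 6]
8. a, w1   [¬→-rule on 6]
Accessibility: w0Rw0, w0Rw1, w1Rw1
The negation has an open branch (countermodel exists).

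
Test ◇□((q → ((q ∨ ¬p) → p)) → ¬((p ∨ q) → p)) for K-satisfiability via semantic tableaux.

1. ◇□((q → ((q ∨ ¬p) → p)) → ¬((p ∨ q) → p)), w0
2. □((q → ((q ∨ ¬p) → p)) → ¬((p ∨ q) → p)), w1
Accessibility: w0Rw1

Satisfiable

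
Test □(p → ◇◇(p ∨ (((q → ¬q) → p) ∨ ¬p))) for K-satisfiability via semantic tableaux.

1. □(p → ◇◇(p ∨ (((q → ¬q) → p) ∨ ¬p))), u

Satisfiable (open branch found)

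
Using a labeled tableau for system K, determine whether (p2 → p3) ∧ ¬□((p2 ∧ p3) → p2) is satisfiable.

Unsatisfiable (every branch closes)

1. (p2 → p3) ∧ ¬□((p2 ∧ p3) → p2), u
2. p2 → p3, u
3. ¬□((p2 ∧ p3) → p2), u
4. p3, u
5. ¬((p2 ∧ p3) → p2), v
6. p2 ∧ p3, v
7. ¬p2, v
8. p2, v
9. p3, v
Accessibility: uRv
Branch closes: p2 and ¬p2 both at v.
(One branch shown.) All branches close.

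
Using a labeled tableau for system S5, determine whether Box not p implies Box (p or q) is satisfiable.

1. Box not p implies Box (p or q), 0
2. Box (p or q), 0
3. p or q, 0
4. q, 0
Accessibility: 0R0

Satisfiable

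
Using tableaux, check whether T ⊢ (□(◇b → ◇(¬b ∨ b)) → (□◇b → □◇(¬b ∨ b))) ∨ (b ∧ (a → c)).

Valid in T

Tableau for the negation ¬((□(◇b → ◇(¬b ∨ b)) → (□◇b → □◇(¬b ∨ b))) ∨ (b ∧ (a → c))):
1. ¬((□(◇b → ◇(¬b ∨ b)) → (□◇b → □◇(¬b ∨ b))) ∨ (b ∧ (a → c))), u
2. ¬(□(◇b → ◇(¬b ∨ b)) → (□◇b → □◇(¬b ∨ b))), u
3. ¬(b ∧ (a → c)), u
4. □(◇b → ◇(¬b ∨ b)), u
5. ¬(□◇b → □◇(¬b ∨ b)), u
6. □◇b, u
7. ¬□◇(¬b ∨ b), u
8. ◇b → ◇(¬b ∨ b), u
9. ◇b, u
10. ¬(a → c), u
11. a, u
12. ¬c, u
13. ¬◇b, u
14. ¬b, u
15. ¬◇(¬b ∨ b), v
16. ◇b → ◇(¬b ∨ b), v
17. ◇b, v
18. ¬b, v
19. ¬(¬b ∨ b), v
20. b, v
Accessibility: uRu, uRv, vRv
Branch closes: b and ¬b both at v.
Every branch of the negation's tableau closes; the branch above is one of them.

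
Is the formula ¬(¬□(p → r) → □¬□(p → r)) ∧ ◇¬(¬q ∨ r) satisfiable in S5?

No, unsatisfiable

1. ¬(¬□(p → r) → □¬□(p → r)) ∧ ◇¬(¬q ∨ r), w0
2. ¬(¬□(p → r) → □¬□(p → r)), w0
3. ◇¬(¬q ∨ r), w0
4. ¬□(p → r), w0
5. ¬□¬□(p → r), w0
6. ¬(¬q ∨ r), w1
7. q, w1
8. ¬r, w1
9. ¬(p → r), w2
10. p, w2
11. ¬r, w2
12. □(p → r), w3
13. p → r, w0
14. p → r, w1
15. p → r, w2
16. p → r, w3
17. r, w0
18. ¬p, w1
19. r, w2
Accessibility: w0Rw0, w0Rw1, w0Rw2, w0Rw3, w1Rw0, w1Rw1, w1Rw2, w1Rw3, w2Rw0, w2Rw1, w2Rw2, w2Rw3, w3Rw0, w3Rw1, w3Rw2, w3Rw3
Branch closes: r and ¬r both at w2.
Every branch closes; the branch above is one of them.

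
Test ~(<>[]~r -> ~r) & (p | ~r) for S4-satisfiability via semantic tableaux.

Satisfiable (open branch found)

1. ~(<>[]~r -> ~r) & (p | ~r), w0
2. ~(<>[]~r -> ~r), w0   [&-rule on 1]
3. p | ~r, w0   [&-rule on 1]
4. <>[]~r, w0   [~->-rule on 2]
5. r, w0   [~->-rule on 2]
6. p, w0   [|-rule on 3 (branches; this branch)]
7. []~r, w1   [<>-rule on 4: fresh world w1, w0Rw1]
8. ~r, w1   [[]-rule on 7 via w1Rw1]
Accessibility: w0Rw0, w0Rw1, w1Rw1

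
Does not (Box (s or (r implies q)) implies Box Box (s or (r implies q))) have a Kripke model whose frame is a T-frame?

1. not (Box (s or (r implies q)) implies Box Box (s or (r implies q))), u
2. Box (s or (r implies q)), u
3. not Box Box (s or (r implies q)), u
4. s or (r implies q), u
5. r implies q, u
6. q, u
7. not Box (s or (r implies q)), v
8. s or (r implies q), v
9. r implies q, v
10. q, v
11. not (s or (r implies q)), w
12. not s, w
13. not (r implies q), w
14. r, w
15. not q, w
Accessibility: uRu, uRv, vRv, vRw, wRw

Satisfiable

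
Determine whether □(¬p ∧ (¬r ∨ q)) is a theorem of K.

Tableau for the negation ¬□(¬p ∧ (¬r ∨ q)):
1. ¬□(¬p ∧ (¬r ∨ q)), w0
2. ¬(¬p ∧ (¬r ∨ q)), w1   [¬□-rule on 1: fresh world w1, w0Rw1]
3. ¬(¬r ∨ q), w1   [¬∧-rule on 2 (branches; this branch)]
4. r, w1   [¬∨-rule on 3]
5. ¬q, w1   [¬∨-rule on 3]
Accessibility: w0Rw1
The negation has an open branch (countermodel exists).

Invalid (countermodel exists)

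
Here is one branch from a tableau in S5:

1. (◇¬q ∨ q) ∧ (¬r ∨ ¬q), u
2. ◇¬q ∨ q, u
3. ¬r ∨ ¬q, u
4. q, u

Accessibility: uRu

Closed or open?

No, open

No world carries both an atom and its negation.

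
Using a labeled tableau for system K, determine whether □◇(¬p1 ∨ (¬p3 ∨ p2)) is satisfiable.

Yes, satisfiable

1. □◇(¬p1 ∨ (¬p3 ∨ p2)), w0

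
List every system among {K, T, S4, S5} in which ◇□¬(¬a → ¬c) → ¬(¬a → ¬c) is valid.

S5-tableau for the negation ¬(◇□¬(¬a → ¬c) → ¬(¬a → ¬c)):
1. ¬(◇□¬(¬a → ¬c) → ¬(¬a → ¬c)), 0
2. ◇□¬(¬a → ¬c), 0
3. ¬a → ¬c, 0
4. ¬c, 0
5. □¬(¬a → ¬c), 1
6. ¬(¬a → ¬c), 0
7. ¬a, 0
8. c, 0
Accessibility: 0R0, 0R1, 1R0, 1R1
Branch closes: c and ¬c both at 0.
Every branch closes (one shown): valid in S5.
S4-tableau for the negation ¬(◇□¬(¬a → ¬c) → ¬(¬a → ¬c)):
1. ¬(◇□¬(¬a → ¬c) → ¬(¬a → ¬c)), 0
2. ◇□¬(¬a → ¬c), 0
3. ¬a → ¬c, 0
4. ¬c, 0
5. □¬(¬a → ¬c), 1
6. ¬(¬a → ¬c), 1
7. ¬a, 1
8. c, 1
Accessibility: 0R0, 0R1, 1R1
Complete open branch: countermodel on an S4-frame, so not valid in S4, nor in K, T (the same frame is also a K-frame and a T-frame).

S5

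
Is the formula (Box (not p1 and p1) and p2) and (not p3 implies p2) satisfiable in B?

1. (Box (not p1 and p1) and p2) and (not p3 implies p2), w0
2. Box (not p1 and p1) and p2, w0
3. not p3 implies p2, w0
4. Box (not p1 and p1), w0
5. p2, w0
6. not p1 and p1, w0
7. not p1, w0
8. p1, w0
Accessibility: w0Rw0
Branch closes: p1 and not p1 both at w0.
Every branch closes; the branch above is one of them.

No, unsatisfiable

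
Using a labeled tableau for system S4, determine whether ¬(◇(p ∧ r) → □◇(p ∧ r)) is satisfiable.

Satisfiable

1. ¬(◇(p ∧ r) → □◇(p ∧ r)), 0
2. ◇(p ∧ r), 0
3. ¬□◇(p ∧ r), 0
4. p ∧ r, 1
5. p, 1
6. r, 1
7. ¬◇(p ∧ r), 2
8. ¬(p ∧ r), 2
9. ¬r, 2
Accessibility: 0R0, 0R1, 0R2, 1R1, 2R2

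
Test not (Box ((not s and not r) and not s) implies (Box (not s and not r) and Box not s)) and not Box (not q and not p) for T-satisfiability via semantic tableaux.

1. not (Box ((not s and not r) and not s) implies (Box (not s and not r) and Box not s)) and not Box (not q and not p), u
2. not (Box ((not s and not r) and not s) implies (Box (not s and not r) and Box not s)), u
3. not Box (not q and not p), u
4. Box ((not s and not r) and not s), u
5. not (Box (not s and not r) and Box not s), u
6. (not s and not r) and not s, u
7. not s and not r, u
8. not s, u
9. not r, u
10. not Box (not s and not r), u
11. not (not q and not p), v
12. (not s and not r) and not s, v
13. not s and not r, v
14. not s, v
15. not r, v
16. p, v
17. not (not s and not r), w
18. (not s and not r) and not s, w
19. not s and not r, w
20. not s, w
21. not r, w
22. r, w
Accessibility: uRu, uRv, uRw, vRv, wRw
Branch closes: r and not r both at w.
All branches of the tableau close; one closing branch shown above.

Unsatisfiable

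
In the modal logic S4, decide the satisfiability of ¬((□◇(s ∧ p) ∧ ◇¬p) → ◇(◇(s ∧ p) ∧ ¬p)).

1. ¬((□◇(s ∧ p) ∧ ◇¬p) → ◇(◇(s ∧ p) ∧ ¬p)), u
2. □◇(s ∧ p) ∧ ◇¬p, u   [¬→-rule on 1]
3. ¬◇(◇(s ∧ p) ∧ ¬p), u   [¬→-rule on 1]
4. □◇(s ∧ p), u   [∧-rule on 2]
5. ◇¬p, u   [∧-rule on 2]
6. ¬(◇(s ∧ p) ∧ ¬p), u   [¬◇-rule on 3 via uRu]
7. ◇(s ∧ p), u   [□-rule on 4 via uRu]
8. p, u   [¬∧-rule on 6 (branches; this branch)]
9. ¬p, v   [◇-rule on 5: fresh world v, uRv]
10. ¬(◇(s ∧ p) ∧ ¬p), v   [¬◇-rule on 3 via uRv]
11. ◇(s ∧ p), v   [□-rule on 4 via uRv]
12. ¬◇(s ∧ p), v   [¬∧-rule on 10 (branches; this branch)]
13. ¬(s ∧ p), v   [¬◇-rule on 12 via vRv]
14. s ∧ p, w   [◇-rule on 7: fresh world w, uRw]
15. s, w   [∧-rule on 14]
16. p, w   [∧-rule on 14]
17. ¬(◇(s ∧ p) ∧ ¬p), w   [¬◇-rule on 3 via uRw]
18. ◇(s ∧ p), w   [□-rule on 4 via uRw]
19. s ∧ p, x   [◇-rule on 11: fresh world x, vRx]
20. s, x   [∧-rule on 19]
21. p, x   [∧-rule on 19]
22. ¬(◇(s ∧ p) ∧ ¬p), x   [¬◇-rule on 3 via uRx]
23. ◇(s ∧ p), x   [□-rule on 4 via uRx]
24. ¬(s ∧ p), x   [¬◇-rule on 12 via vRx]
25. ¬p, x   [¬∧-rule on 24 (branches; this branch)]
Accessibility: uRu, uRv, uRw, uRx, vRv, vRx, wRw, xRx
Branch closes: p and ¬p both at x.
All branches of the tableau close; one closing branch shown above.

Unsatisfiable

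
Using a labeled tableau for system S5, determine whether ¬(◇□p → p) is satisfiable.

Unsatisfiable

1. ¬(◇□p → p), u
2. ◇□p, u
3. ¬p, u
4. □p, v
5. p, u
Accessibility: uRu, uRv, vRu, vRv
Branch closes: p and ¬p both at u.
All branches of the tableau close; one closing branch shown above.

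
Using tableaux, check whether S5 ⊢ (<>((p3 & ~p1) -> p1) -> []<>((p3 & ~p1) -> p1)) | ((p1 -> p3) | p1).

Tableau for the negation ~((<>((p3 & ~p1) -> p1) -> []<>((p3 & ~p1) -> p1)) | ((p1 -> p3) | p1)):
1. ~((<>((p3 & ~p1) -> p1) -> []<>((p3 & ~p1) -> p1)) | ((p1 -> p3) | p1)), u
2. ~(<>((p3 & ~p1) -> p1) -> []<>((p3 & ~p1) -> p1)), u
3. ~((p1 -> p3) | p1), u
4. <>((p3 & ~p1) -> p1), u
5. ~[]<>((p3 & ~p1) -> p1), u
6. ~(p1 -> p3), u
7. ~p1, u
8. p1, u
9. ~p3, u
Accessibility: uRu
Branch closes: p1 and ~p1 both at u.
All branches of the negation close; one closing branch shown above.

Valid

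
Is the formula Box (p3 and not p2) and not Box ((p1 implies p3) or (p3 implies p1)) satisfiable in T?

Unsatisfiable (every branch closes)

1. Box (p3 and not p2) and not Box ((p1 implies p3) or (p3 implies p1)), 0
2. Box (p3 and not p2), 0
3. not Box ((p1 implies p3) or (p3 implies p1)), 0
4. p3 and not p2, 0
5. p3, 0
6. not p2, 0
7. not ((p1 implies p3) or (p3 implies p1)), 1
8. not (p1 implies p3), 1
9. not (p3 implies p1), 1
10. p1, 1
11. not p3, 1
12. p3, 1
13. not p1, 1
Accessibility: 0R0, 0R1, 1R1
Branch closes: p3 and not p3 both at 1.
(One branch shown.) All branches close.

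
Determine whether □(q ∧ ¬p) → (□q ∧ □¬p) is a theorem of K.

Valid

Tableau for the negation ¬(□(q ∧ ¬p) → (□q ∧ □¬p)):
1. ¬(□(q ∧ ¬p) → (□q ∧ □¬p)), 0
2. □(q ∧ ¬p), 0   [¬→-rule on 1]
3. ¬(□q ∧ □¬p), 0   [¬→-rule on 1]
4. ¬□¬p, 0   [¬∧-rule on 3 (branches; this branch)]
5. p, 1   [¬□-rule on 4: fresh world 1, 0R1]
6. q ∧ ¬p, 1   [□-rule on 2 via 0R1]
7. q, 1   [∧-rule on 6]
8. ¬p, 1   [∧-rule on 6]
Accessibility: 0R1
Branch closes: p and ¬p both at 1.
All branches of the negation close; one closing branch shown above.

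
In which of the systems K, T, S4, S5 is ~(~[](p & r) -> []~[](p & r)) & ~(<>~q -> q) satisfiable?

S4-tableau for the formula:
1. ~(~[](p & r) -> []~[](p & r)) & ~(<>~q -> q), u
2. ~(~[](p & r) -> []~[](p & r)), u
3. ~(<>~q -> q), u
4. ~[](p & r), u
5. ~[]~[](p & r), u
6. <>~q, u
7. ~q, u
8. ~(p & r), v
9. ~r, v
10. [](p & r), w
11. p & r, w
12. p, w
13. r, w
14. ~q, x
Accessibility: uRu, uRv, uRw, uRx, vRv, wRw, xRx
Complete open branch: satisfiable in S4, hence also in K, T (this S4-model is also a K-model and a T-model).
S5-tableau for the formula:
1. ~(~[](p & r) -> []~[](p & r)) & ~(<>~q -> q), u
2. ~(~[](p & r) -> []~[](p & r)), u
3. ~(<>~q -> q), u
4. ~[](p & r), u
5. ~[]~[](p & r), u
6. <>~q, u
7. ~q, u
8. ~(p & r), v
9. ~r, v
10. [](p & r), w
11. p & r, u
12. p, u
13. r, u
14. p & r, v
15. p, v
16. r, v
Accessibility: uRu, uRv, uRw, vRu, vRv, vRw, wRu, wRv, wRw
Branch closes: r and ~r both at v.
Every branch closes (one shown): unsatisfiable in S5.

K, T, S4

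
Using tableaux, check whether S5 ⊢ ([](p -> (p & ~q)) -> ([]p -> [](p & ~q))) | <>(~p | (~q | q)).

Yes, valid

Tableau for the negation ~(([](p -> (p & ~q)) -> ([]p -> [](p & ~q))) | <>(~p | (~q | q))):
1. ~(([](p -> (p & ~q)) -> ([]p -> [](p & ~q))) | <>(~p | (~q | q))), u
2. ~([](p -> (p & ~q)) -> ([]p -> [](p & ~q))), u
3. ~<>(~p | (~q | q)), u
4. [](p -> (p & ~q)), u
5. ~([]p -> [](p & ~q)), u
6. []p, u
7. ~[](p & ~q), u
8. ~(~p | (~q | q)), u
9. p, u
10. ~(~q | q), u
11. q, u
12. ~q, u
Accessibility: uRu
Branch closes: q and ~q both at u.
All branches of the negation close; one closing branch shown above.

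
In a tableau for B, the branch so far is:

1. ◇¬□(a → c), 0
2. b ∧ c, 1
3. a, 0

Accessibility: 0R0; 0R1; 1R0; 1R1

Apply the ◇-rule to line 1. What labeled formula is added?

a fresh world 2 with 0R2, and ¬□(a → c) at 2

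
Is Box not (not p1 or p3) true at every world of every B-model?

No, not valid

Tableau for the negation not Box not (not p1 or p3):
1. not Box not (not p1 or p3), w0
2. not p1 or p3, w1   [neg-Box-rule on 1: fresh world w1, w0Rw1]
3. p3, w1   [or-rule on 2 (branches; this branch)]
Accessibility: w0Rw0, w0Rw1, w1Rw0, w1Rw1
The negation has an open branch (countermodel exists).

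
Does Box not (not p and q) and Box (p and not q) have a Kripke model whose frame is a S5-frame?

Satisfiable (open branch found)

1. Box not (not p and q) and Box (p and not q), u
2. Box not (not p and q), u
3. Box (p and not q), u
4. not (not p and q), u
5. p and not q, u
6. p, u
7. not q, u
Accessibility: uRu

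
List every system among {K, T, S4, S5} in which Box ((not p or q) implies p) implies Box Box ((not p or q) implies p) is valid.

S4, S5

T-tableau for the negation not (Box ((not p or q) implies p) implies Box Box ((not p or q) implies p)):
1. not (Box ((not p or q) implies p) implies Box Box ((not p or q) implies p)), 0
2. Box ((not p or q) implies p), 0
3. not Box Box ((not p or q) implies p), 0
4. (not p or q) implies p, 0
5. p, 0
6. not Box ((not p or q) implies p), 1
7. (not p or q) implies p, 1
8. p, 1
9. not ((not p or q) implies p), 2
10. not p or q, 2
11. not p, 2
12. q, 2
Accessibility: 0R0, 0R1, 1R1, 1R2, 2R2
Complete open branch: countermodel on a T-frame, so not valid in T, nor in K (the same frame is also a K-frame).
S4-tableau for the negation not (Box ((not p or q) implies p) implies Box Box ((not p or q) implies p)):
1. not (Box ((not p or q) implies p) implies Box Box ((not p or q) implies p)), 0
2. Box ((not p or q) implies p), 0
3. not Box Box ((not p or q) implies p), 0
4. (not p or q) implies p, 0
5. not (not p or q), 0
6. p, 0
7. not q, 0
8. not Box ((not p or q) implies p), 1
9. (not p or q) implies p, 1
10. not (not p or q), 1
11. p, 1
12. not q, 1
13. not ((not p or q) implies p), 2
14. not p or q, 2
15. not p, 2
16. (not p or q) implies p, 2
17. q, 2
18. not (not p or q), 2
19. p, 2
20. not q, 2
Accessibility: 0R0, 0R1, 0R2, 1R1, 1R2, 2R2
Branch closes: p and not p both at 2.
Every branch closes (one shown): valid in S4, hence also in S5 (every theorem of S4 is a theorem of S5).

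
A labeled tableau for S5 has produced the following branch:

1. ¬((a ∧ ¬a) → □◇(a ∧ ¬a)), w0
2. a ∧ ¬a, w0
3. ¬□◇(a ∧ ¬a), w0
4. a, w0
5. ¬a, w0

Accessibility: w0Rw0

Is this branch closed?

Closed

Both a and ¬a appear at w0.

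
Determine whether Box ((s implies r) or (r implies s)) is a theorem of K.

Valid in K

Tableau for the negation not Box ((s implies r) or (r implies s)):
1. not Box ((s implies r) or (r implies s)), 0
2. not ((s implies r) or (r implies s)), 1
3. not (s implies r), 1
4. not (r implies s), 1
5. s, 1
6. not r, 1
7. r, 1
8. not s, 1
Accessibility: 0R1
Branch closes: r and not r both at 1.
Every branch of the negation's tableau closes; the branch above is one of them.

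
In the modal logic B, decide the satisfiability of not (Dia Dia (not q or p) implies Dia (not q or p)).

1. not (Dia Dia (not q or p) implies Dia (not q or p)), u
2. Dia Dia (not q or p), u   [neg-implies-rule on 1]
3. not Dia (not q or p), u   [neg-implies-rule on 1]
4. not (not q or p), u   [neg-Dia-rule on 3 via uRu]
5. q, u   [neg-or-rule on 4]
6. not p, u   [neg-or-rule on 4]
7. Dia (not q or p), v   [Dia-rule on 2: fresh world v, uRv]
8. not (not q or p), v   [neg-Dia-rule on 3 via uRv]
9. q, v   [neg-or-rule on 8]
10. not p, v   [neg-or-rule on 8]
11. not q or p, w   [Dia-rule on 7: fresh world w, vRw]
12. p, w   [or-rule on 11 (branches; this branch)]
Accessibility: uRu, uRv, vRu, vRv, vRw, wRv, wRw

Satisfiable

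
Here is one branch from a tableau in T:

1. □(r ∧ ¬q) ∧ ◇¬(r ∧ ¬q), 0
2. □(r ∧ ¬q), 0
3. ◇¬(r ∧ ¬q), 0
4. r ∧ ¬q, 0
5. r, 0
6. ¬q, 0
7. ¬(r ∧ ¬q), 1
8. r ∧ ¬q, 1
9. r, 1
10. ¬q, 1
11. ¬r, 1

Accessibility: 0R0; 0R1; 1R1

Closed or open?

Both r and ¬r appear at 1.

Yes, closed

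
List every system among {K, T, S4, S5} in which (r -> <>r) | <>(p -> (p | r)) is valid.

T, S4, S5

T-tableau for the negation ~((r -> <>r) | <>(p -> (p | r))):
1. ~((r -> <>r) | <>(p -> (p | r))), u
2. ~(r -> <>r), u
3. ~<>(p -> (p | r)), u
4. r, u
5. ~<>r, u
6. ~(p -> (p | r)), u
7. p, u
8. ~(p | r), u
9. ~p, u
10. ~r, u
Accessibility: uRu
Branch closes: p and ~p both at u.
Every branch closes (one shown): valid in T, hence also in S4, S5 (every theorem of T is a theorem of S4 and S5).
K-tableau for the negation ~((r -> <>r) | <>(p -> (p | r))):
1. ~((r -> <>r) | <>(p -> (p | r))), u
2. ~(r -> <>r), u
3. ~<>(p -> (p | r)), u
4. r, u
5. ~<>r, u
Complete open branch: countermodel on a K-frame, so not valid in K.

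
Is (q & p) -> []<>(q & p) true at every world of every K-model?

Tableau for the negation ~((q & p) -> []<>(q & p)):
1. ~((q & p) -> []<>(q & p)), u
2. q & p, u
3. ~[]<>(q & p), u
4. q, u
5. p, u
6. ~<>(q & p), v
Accessibility: uRv
The negation has an open branch (countermodel exists).

Invalid (countermodel exists)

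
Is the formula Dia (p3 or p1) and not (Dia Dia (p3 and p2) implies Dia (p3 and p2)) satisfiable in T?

1. Dia (p3 or p1) and not (Dia Dia (p3 and p2) implies Dia (p3 and p2)), u
2. Dia (p3 or p1), u   [and-rule on 1]
3. not (Dia Dia (p3 and p2) implies Dia (p3 and p2)), u   [and-rule on 1]
4. Dia Dia (p3 and p2), u   [neg-implies-rule on 3]
5. not Dia (p3 and p2), u   [neg-implies-rule on 3]
6. not (p3 and p2), u   [neg-Dia-rule on 5 via uRu]
7. not p2, u   [neg-and-rule on 6 (branches; this branch)]
8. p3 or p1, v   [Dia-rule on 2: fresh world v, uRv]
9. not (p3 and p2), v   [neg-Dia-rule on 5 via uRv]
10. p1, v   [or-rule on 8 (branches; this branch)]
11. not p2, v   [neg-and-rule on 9 (branches; this branch)]
12. Dia (p3 and p2), w   [Dia-rule on 4: fresh world w, uRw]
13. not (p3 and p2), w   [neg-Dia-rule on 5 via uRw]
14. not p2, w   [neg-and-rule on 13 (branches; this branch)]
15. p3 and p2, x   [Dia-rule on 12: fresh world x, wRx]
16. p3, x   [and-rule on 15]
17. p2, x   [and-rule on 15]
Accessibility: uRu, uRv, uRw, vRv, wRw, wRx, xRx

Satisfiable (open branch found)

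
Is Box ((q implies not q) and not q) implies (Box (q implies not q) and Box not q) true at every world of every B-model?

Valid

Tableau for the negation not (Box ((q implies not q) and not q) implies (Box (q implies not q) and Box not q)):
1. not (Box ((q implies not q) and not q) implies (Box (q implies not q) and Box not q)), w0
2. Box ((q implies not q) and not q), w0
3. not (Box (q implies not q) and Box not q), w0
4. (q implies not q) and not q, w0
5. q implies not q, w0
6. not q, w0
7. not Box (q implies not q), w0
8. not (q implies not q), w1
9. q, w1
10. (q implies not q) and not q, w1
11. q implies not q, w1
12. not q, w1
Accessibility: w0Rw0, w0Rw1, w1Rw0, w1Rw1
Branch closes: q and not q both at w1.
Every branch of the negation's tableau closes; the branch above is one of them.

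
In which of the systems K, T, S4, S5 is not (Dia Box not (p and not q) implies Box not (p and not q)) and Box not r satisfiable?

K, T, S4

S4-tableau for the formula:
1. not (Dia Box not (p and not q) implies Box not (p and not q)) and Box not r, 0
2. not (Dia Box not (p and not q) implies Box not (p and not q)), 0
3. Box not r, 0
4. Dia Box not (p and not q), 0
5. not Box not (p and not q), 0
6. not r, 0
7. Box not (p and not q), 1
8. not r, 1
9. not (p and not q), 1
10. q, 1
11. p and not q, 2
12. p, 2
13. not q, 2
14. not r, 2
Accessibility: 0R0, 0R1, 0R2, 1R1, 2R2
Complete open branch: satisfiable in S4, hence also in K, T (this S4-model is also a K-model and a T-model).
S5-tableau for the formula:
1. not (Dia Box not (p and not q) implies Box not (p and not q)) and Box not r, 0
2. not (Dia Box not (p and not q) implies Box not (p and not q)), 0
3. Box not r, 0
4. Dia Box not (p and not q), 0
5. not Box not (p and not q), 0
6. not r, 0
7. Box not (p and not q), 1
8. not r, 1
9. not (p and not q), 0
10. not (p and not q), 1
11. q, 0
12. q, 1
13. p and not q, 2
14. p, 2
15. not q, 2
16. not r, 2
17. not (p and not q), 2
18. q, 2
Accessibility: 0R0, 0R1, 0R2, 1R0, 1R1, 1R2, 2R0, 2R1, 2R2
Branch closes: q and not q both at 2.
Every branch closes (one shown): unsatisfiable in S5.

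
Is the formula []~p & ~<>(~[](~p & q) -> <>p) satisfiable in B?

Satisfiable (open branch found)

1. []~p & ~<>(~[](~p & q) -> <>p), u
2. []~p, u   [&-rule on 1]
3. ~<>(~[](~p & q) -> <>p), u   [&-rule on 1]
4. ~p, u   [[]-rule on 2 via uRu]
5. ~(~[](~p & q) -> <>p), u   [~<>-rule on 3 via uRu]
6. ~[](~p & q), u   [~->-rule on 5]
7. ~<>p, u   [~->-rule on 5]
8. ~(~p & q), v   [~[]-rule on 6: fresh world v, uRv]
9. ~p, v   [[]-rule on 2 via uRv]
10. ~(~[](~p & q) -> <>p), v   [~<>-rule on 3 via uRv]
11. ~[](~p & q), v   [~->-rule on 10]
12. ~<>p, v   [~->-rule on 10]
13. ~q, v   [~&-rule on 8 (branches; this branch)]
14. ~(~p & q), w   [~[]-rule on 11: fresh world w, vRw]
15. ~p, w   [~<>-rule on 12 via vRw]
16. ~q, w   [~&-rule on 14 (branches; this branch)]
Accessibility: uRu, uRv, vRu, vRv, vRw, wRv, wRw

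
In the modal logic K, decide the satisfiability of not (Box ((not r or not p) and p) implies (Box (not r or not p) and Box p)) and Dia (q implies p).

1. not (Box ((not r or not p) and p) implies (Box (not r or not p) and Box p)) and Dia (q implies p), w0
2. not (Box ((not r or not p) and p) implies (Box (not r or not p) and Box p)), w0   [and-rule on 1]
3. Dia (q implies p), w0   [and-rule on 1]
4. Box ((not r or not p) and p), w0   [neg-implies-rule on 2]
5. not (Box (not r or not p) and Box p), w0   [neg-implies-rule on 2]
6. not Box (not r or not p), w0   [neg-and-rule on 5 (branches; this branch)]
7. q implies p, w1   [Dia-rule on 3: fresh world w1, w0Rw1]
8. (not r or not p) and p, w1   [Box-rule on 4 via w0Rw1]
9. not r or not p, w1   [and-rule on 8]
10. p, w1   [and-rule on 8]
11. not r, w1   [or-rule on 9 (branches; this branch)]
12. not (not r or not p), w2   [neg-Box-rule on 6: fresh world w2, w0Rw2]
13. r, w2   [neg-or-rule on 12]
14. p, w2   [neg-or-rule on 12]
15. (not r or not p) and p, w2   [Box-rule on 4 via w0Rw2]
16. not r or not p, w2   [and-rule on 15]
17. not p, w2   [or-rule on 16 (branches; this branch)]
Accessibility: w0Rw1, w0Rw2
Branch closes: p and not p both at w2.
(One branch shown.) All branches close.

Unsatisfiable (every branch closes)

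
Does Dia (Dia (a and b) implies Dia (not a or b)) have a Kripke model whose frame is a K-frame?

1. Dia (Dia (a and b) implies Dia (not a or b)), w0
2. Dia (a and b) implies Dia (not a or b), w1
3. Dia (not a or b), w1
4. not a or b, w2
5. b, w2
Accessibility: w0Rw1, w1Rw2

Yes, satisfiable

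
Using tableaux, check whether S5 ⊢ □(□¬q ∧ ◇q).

Invalid (countermodel exists)

Tableau for the negation ¬□(□¬q ∧ ◇q):
1. ¬□(□¬q ∧ ◇q), w0
2. ¬(□¬q ∧ ◇q), w1   [¬□-rule on 1: fresh world w1, w0Rw1]
3. ¬◇q, w1   [¬∧-rule on 2 (branches; this branch)]
4. ¬q, w0   [¬◇-rule on 3 via w1Rw0]
5. ¬q, w1   [¬◇-rule on 3 via w1Rw1]
Accessibility: w0Rw0, w0Rw1, w1Rw0, w1Rw1
The negation has an open branch (countermodel exists).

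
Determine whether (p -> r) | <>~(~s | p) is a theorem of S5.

Tableau for the negation ~((p -> r) | <>~(~s | p)):
1. ~((p -> r) | <>~(~s | p)), w0
2. ~(p -> r), w0
3. ~<>~(~s | p), w0
4. p, w0
5. ~r, w0
6. ~s | p, w0
Accessibility: w0Rw0
The negation has an open branch (countermodel exists).

No, not valid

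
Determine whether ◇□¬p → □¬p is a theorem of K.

No, not valid

Tableau for the negation ¬(◇□¬p → □¬p):
1. ¬(◇□¬p → □¬p), w0
2. ◇□¬p, w0
3. ¬□¬p, w0
4. □¬p, w1
5. p, w2
Accessibility: w0Rw1, w0Rw2
The negation has an open branch (countermodel exists).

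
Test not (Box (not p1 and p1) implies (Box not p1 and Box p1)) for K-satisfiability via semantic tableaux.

1. not (Box (not p1 and p1) implies (Box not p1 and Box p1)), u
2. Box (not p1 and p1), u
3. not (Box not p1 and Box p1), u
4. not Box p1, u
5. not p1, v
6. not p1 and p1, v
7. p1, v
Accessibility: uRv
Branch closes: p1 and not p1 both at v.
(One branch shown.) All branches close.

Unsatisfiable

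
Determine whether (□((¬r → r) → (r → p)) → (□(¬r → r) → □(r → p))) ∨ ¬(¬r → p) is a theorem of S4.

Tableau for the negation ¬((□((¬r → r) → (r → p)) → (□(¬r → r) → □(r → p))) ∨ ¬(¬r → p)):
1. ¬((□((¬r → r) → (r → p)) → (□(¬r → r) → □(r → p))) ∨ ¬(¬r → p)), w0
2. ¬(□((¬r → r) → (r → p)) → (□(¬r → r) → □(r → p))), w0
3. ¬r → p, w0
4. □((¬r → r) → (r → p)), w0
5. ¬(□(¬r → r) → □(r → p)), w0
6. □(¬r → r), w0
7. ¬□(r → p), w0
8. (¬r → r) → (r → p), w0
9. ¬r → r, w0
10. p, w0
11. r → p, w0
12. r, w0
13. ¬(r → p), w1
14. r, w1
15. ¬p, w1
16. (¬r → r) → (r → p), w1
17. ¬r → r, w1
18. r → p, w1
19. p, w1
Accessibility: w0Rw0, w0Rw1, w1Rw1
Branch closes: p and ¬p both at w1.
Every branch of the negation's tableau closes; the branch above is one of them.

Valid in S4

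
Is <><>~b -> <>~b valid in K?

Tableau for the negation ~(<><>~b -> <>~b):
1. ~(<><>~b -> <>~b), u
2. <><>~b, u
3. ~<>~b, u
4. <>~b, v
5. b, v
6. ~b, w
Accessibility: uRv, vRw
The negation has an open branch (countermodel exists).

Invalid (countermodel exists)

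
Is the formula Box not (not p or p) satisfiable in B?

Unsatisfiable

1. Box not (not p or p), u
2. not (not p or p), u
3. p, u
4. not p, u
Accessibility: uRu
Branch closes: p and not p both at u.
(One branch shown.) All branches close.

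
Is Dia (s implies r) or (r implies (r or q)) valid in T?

Yes, valid

Tableau for the negation not (Dia (s implies r) or (r implies (r or q))):
1. not (Dia (s implies r) or (r implies (r or q))), w0
2. not Dia (s implies r), w0
3. not (r implies (r or q)), w0
4. r, w0
5. not (r or q), w0
6. not r, w0
7. not q, w0
Accessibility: w0Rw0
Branch closes: r and not r both at w0.
Every branch of the negation's tableau closes; the branch above is one of them.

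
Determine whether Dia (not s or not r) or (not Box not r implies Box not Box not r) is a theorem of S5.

Tableau for the negation not (Dia (not s or not r) or (not Box not r implies Box not Box not r)):
1. not (Dia (not s or not r) or (not Box not r implies Box not Box not r)), u
2. not Dia (not s or not r), u
3. not (not Box not r implies Box not Box not r), u
4. not Box not r, u
5. not Box not Box not r, u
6. not (not s or not r), u
7. s, u
8. r, u
9. r, v
10. not (not s or not r), v
11. s, v
12. Box not r, w
13. not (not s or not r), w
14. s, w
15. r, w
16. not r, u
Accessibility: uRu, uRv, uRw, vRu, vRv, vRw, wRu, wRv, wRw
Branch closes: r and not r both at u.
All branches of the negation close; one closing branch shown above.

Yes, valid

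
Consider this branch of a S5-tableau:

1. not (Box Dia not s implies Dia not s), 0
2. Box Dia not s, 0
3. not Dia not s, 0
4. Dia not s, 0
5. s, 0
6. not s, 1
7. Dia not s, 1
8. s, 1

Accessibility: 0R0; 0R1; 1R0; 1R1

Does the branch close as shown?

Yes, closed

Both s and not s appear at 1.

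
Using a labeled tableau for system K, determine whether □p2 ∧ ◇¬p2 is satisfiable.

No, unsatisfiable

1. □p2 ∧ ◇¬p2, 0
2. □p2, 0   [∧-rule on 1]
3. ◇¬p2, 0   [∧-rule on 1]
4. ¬p2, 1   [◇-rule on 3: fresh world 1, 0R1]
5. p2, 1   [□-rule on 2 via 0R1]
Accessibility: 0R1
Branch closes: p2 and ¬p2 both at 1.
(One branch shown.) All branches close.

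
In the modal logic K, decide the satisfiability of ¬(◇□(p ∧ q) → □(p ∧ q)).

Yes, satisfiable

1. ¬(◇□(p ∧ q) → □(p ∧ q)), 0
2. ◇□(p ∧ q), 0   [¬→-rule on 1]
3. ¬□(p ∧ q), 0   [¬→-rule on 1]
4. □(p ∧ q), 1   [◇-rule on 2: fresh world 1, 0R1]
5. ¬(p ∧ q), 2   [¬□-rule on 3: fresh world 2, 0R2]
6. ¬q, 2   [¬∧-rule on 5 (branches; this branch)]
Accessibility: 0R1, 0R2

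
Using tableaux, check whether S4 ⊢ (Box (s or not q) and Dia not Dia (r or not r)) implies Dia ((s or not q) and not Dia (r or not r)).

Valid

Tableau for the negation not ((Box (s or not q) and Dia not Dia (r or not r)) implies Dia ((s or not q) and not Dia (r or not r))):
1. not ((Box (s or not q) and Dia not Dia (r or not r)) implies Dia ((s or not q) and not Dia (r or not r))), u
2. Box (s or not q) and Dia not Dia (r or not r), u   [neg-implies-rule on 1]
3. not Dia ((s or not q) and not Dia (r or not r)), u   [neg-implies-rule on 1]
4. Box (s or not q), u   [and-rule on 2]
5. Dia not Dia (r or not r), u   [and-rule on 2]
6. not ((s or not q) and not Dia (r or not r)), u   [neg-Dia-rule on 3 via uRu]
7. s or not q, u   [Box-rule on 4 via uRu]
8. Dia (r or not r), u   [neg-and-rule on 6 (branches; this branch)]
9. not q, u   [or-rule on 7 (branches; this branch)]
10. not Dia (r or not r), v   [Dia-rule on 5: fresh world v, uRv]
11. not ((s or not q) and not Dia (r or not r)), v   [neg-Dia-rule on 3 via uRv]
12. s or not q, v   [Box-rule on 4 via uRv]
13. not (r or not r), v   [neg-Dia-rule on 10 via vRv]
14. not r, v   [neg-or-rule on 13]
15. r, v   [neg-or-rule on 13]
Accessibility: uRu, uRv, vRv
Branch closes: r and not r both at v.
All branches of the negation close; one closing branch shown above.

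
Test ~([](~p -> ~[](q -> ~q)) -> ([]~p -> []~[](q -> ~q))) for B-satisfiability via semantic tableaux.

Unsatisfiable (every branch closes)

1. ~([](~p -> ~[](q -> ~q)) -> ([]~p -> []~[](q -> ~q))), u
2. [](~p -> ~[](q -> ~q)), u   [~->-rule on 1]
3. ~([]~p -> []~[](q -> ~q)), u   [~->-rule on 1]
4. []~p, u   [~->-rule on 3]
5. ~[]~[](q -> ~q), u   [~->-rule on 3]
6. ~p -> ~[](q -> ~q), u   [[]-rule on 2 via uRu]
7. ~p, u   [[]-rule on 4 via uRu]
8. ~[](q -> ~q), u   [->-rule on 6 (branches; this branch)]
9. [](q -> ~q), v   [~[]-rule on 5: fresh world v, uRv]
10. ~p -> ~[](q -> ~q), v   [[]-rule on 2 via uRv]
11. ~p, v   [[]-rule on 4 via uRv]
12. q -> ~q, u   [[]-rule on 9 via vRu]
13. q -> ~q, v   [[]-rule on 9 via vRv]
14. ~[](q -> ~q), v   [->-rule on 10 (branches; this branch)]
15. ~q, u   [->-rule on 12 (branches; this branch)]
16. ~q, v   [->-rule on 13 (branches; this branch)]
17. ~(q -> ~q), w   [~[]-rule on 8: fresh world w, uRw]
18. q, w   [~->-rule on 17]
19. ~p -> ~[](q -> ~q), w   [[]-rule on 2 via uRw]
20. ~p, w   [[]-rule on 4 via uRw]
21. ~[](q -> ~q), w   [->-rule on 19 (branches; this branch)]
22. ~(q -> ~q), x   [~[]-rule on 14: fresh world x, vRx]
23. q, x   [~->-rule on 22]
24. q -> ~q, x   [[]-rule on 9 via vRx]
25. ~q, x   [->-rule on 24 (branches; this branch)]
Accessibility: uRu, uRv, uRw, vRu, vRv, vRx, wRu, wRw, xRv, xRx
Branch closes: q and ~q both at x.
(One branch shown.) All branches close.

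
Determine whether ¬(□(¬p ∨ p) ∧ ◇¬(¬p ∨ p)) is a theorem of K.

Valid

Tableau for the negation □(¬p ∨ p) ∧ ◇¬(¬p ∨ p):
1. □(¬p ∨ p) ∧ ◇¬(¬p ∨ p), 0
2. □(¬p ∨ p), 0   [∧-rule on 1]
3. ◇¬(¬p ∨ p), 0   [∧-rule on 1]
4. ¬(¬p ∨ p), 1   [◇-rule on 3: fresh world 1, 0R1]
5. p, 1   [¬∨-rule on 4]
6. ¬p, 1   [¬∨-rule on 4]
Accessibility: 0R1
Branch closes: p and ¬p both at 1.
Every branch of the negation's tableau closes; the branch above is one of them.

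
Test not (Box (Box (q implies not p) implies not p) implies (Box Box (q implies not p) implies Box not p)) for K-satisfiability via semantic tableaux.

Unsatisfiable

1. not (Box (Box (q implies not p) implies not p) implies (Box Box (q implies not p) implies Box not p)), u
2. Box (Box (q implies not p) implies not p), u   [neg-implies-rule on 1]
3. not (Box Box (q implies not p) implies Box not p), u   [neg-implies-rule on 1]
4. Box Box (q implies not p), u   [neg-implies-rule on 3]
5. not Box not p, u   [neg-implies-rule on 3]
6. p, v   [neg-Box-rule on 5: fresh world v, uRv]
7. Box (q implies not p) implies not p, v   [Box-rule on 2 via uRv]
8. Box (q implies not p), v   [Box-rule on 4 via uRv]
9. not Box (q implies not p), v   [implies-rule on 7 (branches; this branch)]
10. not (q implies not p), w   [neg-Box-rule on 9: fresh world w, vRw]
11. q, w   [neg-implies-rule on 10]
12. p, w   [neg-implies-rule on 10]
13. q implies not p, w   [Box-rule on 8 via vRw]
14. not p, w   [implies-rule on 13 (branches; this branch)]
Accessibility: uRv, vRw
Branch closes: p and not p both at w.
(One branch shown.) All branches close.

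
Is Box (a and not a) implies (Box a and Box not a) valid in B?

Tableau for the negation not (Box (a and not a) implies (Box a and Box not a)):
1. not (Box (a and not a) implies (Box a and Box not a)), w0
2. Box (a and not a), w0   [neg-implies-rule on 1]
3. not (Box a and Box not a), w0   [neg-implies-rule on 1]
4. a and not a, w0   [Box-rule on 2 via w0Rw0]
5. a, w0   [and-rule on 4]
6. not a, w0   [and-rule on 4]
Accessibility: w0Rw0
Branch closes: a and not a both at w0.
Every branch of the negation's tableau closes; the branch above is one of them.

Yes, valid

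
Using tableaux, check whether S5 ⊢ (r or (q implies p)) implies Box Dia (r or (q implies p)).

Valid

Tableau for the negation not ((r or (q implies p)) implies Box Dia (r or (q implies p))):
1. not ((r or (q implies p)) implies Box Dia (r or (q implies p))), 0
2. r or (q implies p), 0   [neg-implies-rule on 1]
3. not Box Dia (r or (q implies p)), 0   [neg-implies-rule on 1]
4. q implies p, 0   [or-rule on 2 (branches; this branch)]
5. p, 0   [implies-rule on 4 (branches; this branch)]
6. not Dia (r or (q implies p)), 1   [neg-Box-rule on 3: fresh world 1, 0R1]
7. not (r or (q implies p)), 0   [neg-Dia-rule on 6 via 1R0]
8. not r, 0   [neg-or-rule on 7]
9. not (q implies p), 0   [neg-or-rule on 7]
10. q, 0   [neg-implies-rule on 9]
11. not p, 0   [neg-implies-rule on 9]
Accessibility: 0R0, 0R1, 1R0, 1R1
Branch closes: p and not p both at 0.
All branches of the negation close; one closing branch shown above.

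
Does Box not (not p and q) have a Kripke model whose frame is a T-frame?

Satisfiable

1. Box not (not p and q), u
2. not (not p and q), u
3. not q, u
Accessibility: uRu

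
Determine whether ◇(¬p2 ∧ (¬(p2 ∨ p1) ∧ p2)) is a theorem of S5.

Tableau for the negation ¬◇(¬p2 ∧ (¬(p2 ∨ p1) ∧ p2)):
1. ¬◇(¬p2 ∧ (¬(p2 ∨ p1) ∧ p2)), 0
2. ¬(¬p2 ∧ (¬(p2 ∨ p1) ∧ p2)), 0
3. ¬(¬(p2 ∨ p1) ∧ p2), 0
4. ¬p2, 0
Accessibility: 0R0
The negation has an open branch (countermodel exists).

Invalid (countermodel exists)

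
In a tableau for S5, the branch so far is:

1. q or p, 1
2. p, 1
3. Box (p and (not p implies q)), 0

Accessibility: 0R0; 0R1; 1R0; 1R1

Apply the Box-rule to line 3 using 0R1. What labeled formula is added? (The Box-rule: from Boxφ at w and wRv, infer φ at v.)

p and (not p implies q), 1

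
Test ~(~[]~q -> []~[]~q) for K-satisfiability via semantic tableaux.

1. ~(~[]~q -> []~[]~q), w0
2. ~[]~q, w0
3. ~[]~[]~q, w0
4. q, w1
5. []~q, w2
Accessibility: w0Rw1, w0Rw2

Yes, satisfiable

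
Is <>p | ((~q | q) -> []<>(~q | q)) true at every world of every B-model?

Valid in B

Tableau for the negation ~(<>p | ((~q | q) -> []<>(~q | q))):
1. ~(<>p | ((~q | q) -> []<>(~q | q))), 0
2. ~<>p, 0
3. ~((~q | q) -> []<>(~q | q)), 0
4. ~q | q, 0
5. ~[]<>(~q | q), 0
6. ~p, 0
7. q, 0
8. ~<>(~q | q), 1
9. ~p, 1
10. ~(~q | q), 0
11. ~q, 0
Accessibility: 0R0, 0R1, 1R0, 1R1
Branch closes: q and ~q both at 0.
All branches of the negation close; one closing branch shown above.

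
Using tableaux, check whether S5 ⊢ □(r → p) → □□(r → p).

Yes, valid

Tableau for the negation ¬(□(r → p) → □□(r → p)):
1. ¬(□(r → p) → □□(r → p)), u
2. □(r → p), u
3. ¬□□(r → p), u
4. r → p, u
5. p, u
6. ¬□(r → p), v
7. r → p, v
8. p, v
9. ¬(r → p), w
10. r, w
11. ¬p, w
12. r → p, w
13. p, w
Accessibility: uRu, uRv, uRw, vRu, vRv, vRw, wRu, wRv, wRw
Branch closes: p and ¬p both at w.
Every branch of the negation's tableau closes; the branch above is one of them.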